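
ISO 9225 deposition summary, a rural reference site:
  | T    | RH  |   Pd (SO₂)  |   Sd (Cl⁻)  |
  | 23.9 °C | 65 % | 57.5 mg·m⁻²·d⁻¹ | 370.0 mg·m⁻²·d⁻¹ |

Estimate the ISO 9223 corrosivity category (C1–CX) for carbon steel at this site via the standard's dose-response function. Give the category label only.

carbon steel: temperature factor f = -0.054·(13.9) = -0.7506
  sulphur-dioxide contribution → 25.21 μm/a
  chloride contribution → 88.64 μm/a
  ⇒ r_corr(carbon steel) = 113.9 μm/a
Category bounds: 80…200 μm/a bracket r_corr ⇒ C5

C5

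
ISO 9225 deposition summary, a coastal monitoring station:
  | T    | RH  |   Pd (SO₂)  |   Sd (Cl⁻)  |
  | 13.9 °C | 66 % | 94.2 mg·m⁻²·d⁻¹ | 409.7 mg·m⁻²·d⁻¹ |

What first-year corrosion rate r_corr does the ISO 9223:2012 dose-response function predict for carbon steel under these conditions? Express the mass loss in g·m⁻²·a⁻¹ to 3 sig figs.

r_corr = 961 g·m⁻²·a⁻¹

carbon steel: f(T) = -0.054·(T−10) [T>10 °C] = -0.2106
  SO₂ term: 1.77·94.2^0.52·exp(0.02·66-0.2106) = 57.05
  Cl⁻ term: 0.102·409.7^0.62·exp(0.033·66+0.04·13.9) = 65.42
  sum: 57.05 + 65.42 → r_corr = 122.5 μm/a
Convert to mass loss: 122.5 μm/a × 7.85 g/cm³ = 961.4 g·m⁻²·a⁻¹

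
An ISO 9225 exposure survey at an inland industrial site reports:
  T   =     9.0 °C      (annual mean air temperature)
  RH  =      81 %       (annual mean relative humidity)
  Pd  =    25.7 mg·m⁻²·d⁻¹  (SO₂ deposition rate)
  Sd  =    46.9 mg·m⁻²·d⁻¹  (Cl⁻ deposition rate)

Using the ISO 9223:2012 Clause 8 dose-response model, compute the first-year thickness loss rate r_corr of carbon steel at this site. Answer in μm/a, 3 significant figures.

carbon steel: temperature factor f = +0.150·(-1.0) = -0.1500
  Pd branch = 1.77·Pd^0.52·e^(0.02·RH+f) = 41.64 μm/a
  Sd branch = 0.102·Sd^0.62·e^(0.033·RH+0.04·T) = 23.01 μm/a
  r_corr = 41.64 + 23.01 = 64.66 μm/a

r_corr = 64.7 μm/a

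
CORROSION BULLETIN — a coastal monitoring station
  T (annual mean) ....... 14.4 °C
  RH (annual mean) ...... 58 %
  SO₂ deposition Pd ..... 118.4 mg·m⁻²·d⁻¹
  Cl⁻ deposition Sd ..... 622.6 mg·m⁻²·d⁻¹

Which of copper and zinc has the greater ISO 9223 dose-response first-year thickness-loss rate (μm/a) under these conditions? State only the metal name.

copper: T>10 °C ⇒ hinge -0.080·(14.4−10) = -0.3520
  SO₂ term: 0.0053·118.4^0.26·exp(0.059·58-0.3520) = 0.395
  Sd branch = 0.01025·Sd^0.27·e^(0.036·RH+0.049·T) = 0.9515 μm/a
  r_corr = 0.395 + 0.9515 = 1.347 μm/a
zinc: temperature factor f = -0.071·(4.4) = -0.3124
  Pd branch = 0.0129·Pd^0.44·e^(0.046·RH+f) = 1.111 μm/a
  Cl⁻ term: 0.0175·622.6^0.57·exp(0.008·58+0.085·14.4) = 3.705
  sum: 1.111 + 3.705 → r_corr = 4.817 μm/a
Ordering by μm/a: zinc (4.82) > copper (1.35)

zinc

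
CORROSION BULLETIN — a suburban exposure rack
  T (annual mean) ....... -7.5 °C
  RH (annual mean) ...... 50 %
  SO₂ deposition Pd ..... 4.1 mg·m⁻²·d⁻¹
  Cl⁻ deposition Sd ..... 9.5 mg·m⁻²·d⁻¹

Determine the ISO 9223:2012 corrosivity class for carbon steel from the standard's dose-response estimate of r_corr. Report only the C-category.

C2

carbon steel: f(T) = +0.150·(T−10) [T≤10 °C] = -2.6250
  Pd branch = 1.77·Pd^0.52·e^(0.02·RH+f) = 0.7259 μm/a
  Sd branch = 0.102·Sd^0.62·e^(0.033·RH+0.04·T) = 1.589 μm/a
  r_corr = 0.7259 + 1.589 = 2.315 μm/a
2.31 μm/a falls in (1.3, 25] for carbon steel → category C2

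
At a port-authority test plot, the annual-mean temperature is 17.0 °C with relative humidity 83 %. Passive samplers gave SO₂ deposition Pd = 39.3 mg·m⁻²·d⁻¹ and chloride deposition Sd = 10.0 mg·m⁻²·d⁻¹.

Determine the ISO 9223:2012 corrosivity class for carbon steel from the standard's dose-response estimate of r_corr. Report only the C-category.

carbon steel: f(T) = -0.054·(T−10) [T>10 °C] = -0.3780
  SO₂ term: 1.77·39.3^0.52·exp(0.02·83-0.3780) = 43.04
  Sd branch = 0.102·Sd^0.62·e^(0.033·RH+0.04·T) = 12.99 μm/a
  sum: 43.04 + 12.99 → r_corr = 56.02 μm/a
Category bounds: 50…80 μm/a bracket r_corr ⇒ C4

C4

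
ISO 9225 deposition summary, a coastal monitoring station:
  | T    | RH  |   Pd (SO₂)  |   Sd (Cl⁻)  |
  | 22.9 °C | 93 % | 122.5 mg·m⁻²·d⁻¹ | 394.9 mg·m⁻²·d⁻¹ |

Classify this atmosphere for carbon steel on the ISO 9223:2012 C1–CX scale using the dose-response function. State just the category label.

carbon steel: f(T) = -0.054·(T−10) [T>10 °C] = -0.6966
  SO₂ term: 1.77·122.5^0.52·exp(0.02·93-0.6966) = 69.03
  Sd branch = 0.102·Sd^0.62·e^(0.033·RH+0.04·T) = 223.4 μm/a
  sum: 69.03 + 223.4 → r_corr = 292.4 μm/a
Category bounds: 200…700 μm/a bracket r_corr ⇒ CX

CX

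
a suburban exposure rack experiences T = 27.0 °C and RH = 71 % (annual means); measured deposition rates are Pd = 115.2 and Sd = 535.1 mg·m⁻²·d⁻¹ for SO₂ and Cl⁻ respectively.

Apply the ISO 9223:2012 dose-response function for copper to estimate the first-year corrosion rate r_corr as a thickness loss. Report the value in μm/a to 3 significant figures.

r_corr = 3.01 μm/a

copper: f(T) = -0.080·(T−10) [T>10 °C] = -1.3600
  SO₂ term: 0.0053·115.2^0.26·exp(0.059·71-1.3600) = 0.3082
  Sd branch = 0.01025·Sd^0.27·e^(0.036·RH+0.049·T) = 2.704 μm/a
  sum: 0.3082 + 2.704 → r_corr = 3.012 μm/a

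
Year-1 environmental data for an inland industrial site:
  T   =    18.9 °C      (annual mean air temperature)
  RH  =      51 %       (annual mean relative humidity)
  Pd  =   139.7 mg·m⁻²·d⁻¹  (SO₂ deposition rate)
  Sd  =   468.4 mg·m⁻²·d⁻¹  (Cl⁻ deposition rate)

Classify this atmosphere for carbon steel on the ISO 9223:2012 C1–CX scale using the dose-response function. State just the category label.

carbon steel: f(T) = -0.054·(T−10) [T>10 °C] = -0.4806
  SO₂ term: 1.77·139.7^0.52·exp(0.02·51-0.4806) = 39.6
  Sd branch = 0.102·Sd^0.62·e^(0.033·RH+0.04·T) = 52.92 μm/a
  sum: 39.6 + 52.92 → r_corr = 92.52 μm/a
ISO 9223 Table 2 (carbon steel): 80 < 92.5 ≤ 200 μm/a ⇒ C5

C5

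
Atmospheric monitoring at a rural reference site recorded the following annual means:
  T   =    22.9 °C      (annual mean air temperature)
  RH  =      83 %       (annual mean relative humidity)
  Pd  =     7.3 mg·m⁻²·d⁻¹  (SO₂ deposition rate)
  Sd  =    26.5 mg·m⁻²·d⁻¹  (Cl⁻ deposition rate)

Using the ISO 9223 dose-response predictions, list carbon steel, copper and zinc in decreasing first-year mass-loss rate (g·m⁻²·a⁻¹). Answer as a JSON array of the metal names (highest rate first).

["carbon steel", "copper", "zinc"]

carbon steel: f(T) = -0.054·(T−10) [T>10 °C] = -0.6966
  Pd branch = 1.77·Pd^0.52·e^(0.02·RH+f) = 13.04 μm/a
  Sd branch = 0.102·Sd^0.62·e^(0.033·RH+0.04·T) = 30.09 μm/a
  r_corr = 13.04 + 30.09 = 43.13 μm/a
  mass loss = 43.13 μm/a × 7.85 g/cm³ = 338.5 g·m⁻²·a⁻¹
copper: temperature factor f = -0.080·(12.9) = -1.0320
  SO₂ term: 0.0053·7.3^0.26·exp(0.059·83-1.0320) = 0.4239
  Sd branch = 0.01025·Sd^0.27·e^(0.036·RH+0.049·T) = 1.514 μm/a
  r_corr = 0.4239 + 1.514 = 1.937 μm/a
  mass loss = 1.937 μm/a × 8.96 g/cm³ = 17.36 g·m⁻²·a⁻¹
zinc: f(T) = -0.071·(T−10) [T>10 °C] = -0.9159
  SO₂ term: 0.0129·7.3^0.44·exp(0.046·83-0.9159) = 0.5634
  Cl⁻ term: 0.0175·26.5^0.57·exp(0.008·83+0.085·22.9) = 1.542
  sum: 0.5634 + 1.542 → r_corr = 2.105 μm/a
  mass loss = 2.105 μm/a × 7.14 g/cm³ = 15.03 g·m⁻²·a⁻¹
Ordering by g·m⁻²·a⁻¹: carbon steel (339) > copper (17.4) > zinc (15)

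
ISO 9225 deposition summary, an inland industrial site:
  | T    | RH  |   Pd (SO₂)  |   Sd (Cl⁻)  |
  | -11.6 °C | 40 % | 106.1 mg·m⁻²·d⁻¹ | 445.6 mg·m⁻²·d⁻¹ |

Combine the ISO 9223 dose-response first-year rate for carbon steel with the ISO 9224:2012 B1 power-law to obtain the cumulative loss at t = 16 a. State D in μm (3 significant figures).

carbon steel: temperature factor f = +0.150·(-21.6) = -3.2400
  Pd branch = 1.77·Pd^0.52·e^(0.02·RH+f) = 1.744 μm/a
  Cl⁻ term: 0.102·445.6^0.62·exp(0.033·40+0.04·-11.6) = 10.54
  r_corr = 1.744 + 10.54 = 12.28 μm/a
Long-term exponent b (ISO 9224 Table 2, B1) = 0.523
  D(16) = 12.28 × 16^0.523 = 12.28 × 4.263 = 52.36 μm

D(16) = 52.4 μm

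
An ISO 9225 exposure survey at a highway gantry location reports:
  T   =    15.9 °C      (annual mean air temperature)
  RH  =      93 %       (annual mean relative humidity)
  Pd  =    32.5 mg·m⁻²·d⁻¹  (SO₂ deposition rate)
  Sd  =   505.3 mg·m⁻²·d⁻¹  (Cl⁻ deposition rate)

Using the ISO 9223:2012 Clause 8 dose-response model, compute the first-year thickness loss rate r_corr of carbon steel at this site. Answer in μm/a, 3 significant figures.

r_corr = 247 μm/a

carbon steel: T>10 °C ⇒ hinge -0.054·(15.9−10) = -0.3186
  SO₂ term: 1.77·32.5^0.52·exp(0.02·93-0.3186) = 50.53
  Sd branch = 0.102·Sd^0.62·e^(0.033·RH+0.04·T) = 196.7 μm/a
  r_corr = 50.53 + 196.7 = 247.3 μm/a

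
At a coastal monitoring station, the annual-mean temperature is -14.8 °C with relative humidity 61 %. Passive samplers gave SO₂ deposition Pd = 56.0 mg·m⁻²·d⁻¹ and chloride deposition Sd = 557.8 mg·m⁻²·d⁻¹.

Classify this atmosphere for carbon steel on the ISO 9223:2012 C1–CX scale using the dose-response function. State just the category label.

C2

carbon steel: temperature factor f = +0.150·(-24.8) = -3.7200
  SO₂ term: 1.77·56.0^0.52·exp(0.02·61-3.7200) = 1.178
  Cl⁻ term: 0.102·557.8^0.62·exp(0.033·61+0.04·-14.8) = 21.31
  r_corr = 1.178 + 21.31 = 22.49 μm/a
22.5 μm/a falls in (1.3, 25] for carbon steel → category C2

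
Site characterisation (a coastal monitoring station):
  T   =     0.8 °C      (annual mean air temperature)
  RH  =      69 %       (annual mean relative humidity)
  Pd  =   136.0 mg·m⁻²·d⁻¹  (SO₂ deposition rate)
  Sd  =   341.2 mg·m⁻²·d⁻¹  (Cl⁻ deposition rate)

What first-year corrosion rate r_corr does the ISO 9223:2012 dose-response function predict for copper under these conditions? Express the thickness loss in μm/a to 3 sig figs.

copper: T≤10 °C ⇒ hinge +0.126·(0.8−10) = -1.1592
  Pd branch = 0.0053·Pd^0.26·e^(0.059·RH+f) = 0.3496 μm/a
  Sd branch = 0.01025·Sd^0.27·e^(0.036·RH+0.049·T) = 0.6172 μm/a
  r_corr = 0.3496 + 0.6172 = 0.9668 μm/a

r_corr = 0.967 μm/a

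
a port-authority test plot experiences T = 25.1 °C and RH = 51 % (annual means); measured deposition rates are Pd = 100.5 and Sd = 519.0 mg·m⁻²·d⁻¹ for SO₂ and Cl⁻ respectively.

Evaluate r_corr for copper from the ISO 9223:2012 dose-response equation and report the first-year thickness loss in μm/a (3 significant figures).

copper: f(T) = -0.080·(T−10) [T>10 °C] = -1.2080
  Pd branch = 0.0053·Pd^0.26·e^(0.059·RH+f) = 0.1064 μm/a
  Cl⁻ term: 0.01025·519.0^0.27·exp(0.036·51+0.049·25.1) = 1.189
  sum: 0.1064 + 1.189 → r_corr = 1.296 μm/a

r_corr = 1.30 μm/a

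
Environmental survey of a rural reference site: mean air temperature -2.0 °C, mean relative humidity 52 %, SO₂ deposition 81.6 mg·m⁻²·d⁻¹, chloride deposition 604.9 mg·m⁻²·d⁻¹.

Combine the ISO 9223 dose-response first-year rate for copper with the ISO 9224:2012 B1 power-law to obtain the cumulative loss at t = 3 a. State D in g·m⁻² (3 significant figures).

D(3) = 7.82 g·m⁻²

copper: T≤10 °C ⇒ hinge +0.126·(-2.0−10) = -1.5120
  sulphur-dioxide contribution → 0.0789 μm/a
  chloride contribution → 0.3406 μm/a
  total first-year rate 0.4195 μm/a
ISO 9224: D(t) = r_corr · t^b with b = 0.667 (copper, B1)
  D(3) = 0.4195 × 3^0.667 = 0.4195 × 2.081 = 0.8729 μm
  Mass loss = 0.8729 μm × 8.96 g/cm³ = 7.821 g·m⁻²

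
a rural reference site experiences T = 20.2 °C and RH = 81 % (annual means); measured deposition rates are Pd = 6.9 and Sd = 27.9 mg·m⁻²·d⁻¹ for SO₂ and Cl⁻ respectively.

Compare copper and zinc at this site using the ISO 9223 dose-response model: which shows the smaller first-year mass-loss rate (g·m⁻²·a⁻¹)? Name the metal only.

zinc

copper: f(T) = -0.080·(T−10) [T>10 °C] = -0.8160
  sulphur-dioxide contribution → 0.4608 μm/a
  chloride contribution → 1.251 μm/a
  ⇒ r_corr(copper) = 1.712 μm/a
  mass loss = 1.712 μm/a × 8.96 g/cm³ = 15.34 g·m⁻²·a⁻¹
zinc: temperature factor f = -0.071·(10.2) = -0.7242
  sulphur-dioxide contribution → 0.6072 μm/a
  chloride contribution → 1.242 μm/a
  ⇒ r_corr(zinc) = 1.849 μm/a
  mass loss = 1.849 μm/a × 7.14 g/cm³ = 13.2 g·m⁻²·a⁻¹
Ordering by g·m⁻²·a⁻¹: copper (15.3) > zinc (13.2)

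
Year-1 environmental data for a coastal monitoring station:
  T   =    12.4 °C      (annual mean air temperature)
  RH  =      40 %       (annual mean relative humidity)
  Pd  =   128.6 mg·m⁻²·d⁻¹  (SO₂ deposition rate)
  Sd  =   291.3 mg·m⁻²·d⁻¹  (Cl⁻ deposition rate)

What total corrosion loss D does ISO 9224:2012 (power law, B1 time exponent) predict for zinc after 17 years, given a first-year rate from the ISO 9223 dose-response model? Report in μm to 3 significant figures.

D(17) = 23.4 μm

zinc: f(T) = -0.071·(T−10) [T>10 °C] = -0.1704
  SO₂ term: 0.0129·128.6^0.44·exp(0.046·40-0.1704) = 0.5804
  Cl⁻ term: 0.0175·291.3^0.57·exp(0.008·40+0.085·12.4) = 1.756
  sum: 0.5804 + 1.756 → r_corr = 2.336 μm/a
Long-term exponent b (ISO 9224 Table 2, B1) = 0.813
  D(17) = 2.336 × 17^0.813 = 2.336 × 10.01 = 23.38 μm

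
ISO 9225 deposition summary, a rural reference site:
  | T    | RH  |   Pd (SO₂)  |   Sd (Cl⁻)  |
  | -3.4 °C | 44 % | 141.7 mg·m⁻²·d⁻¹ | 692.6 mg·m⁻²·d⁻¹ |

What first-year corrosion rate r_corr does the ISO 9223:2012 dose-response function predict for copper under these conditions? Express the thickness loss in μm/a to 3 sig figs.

r_corr = 0.295 μm/a

copper: T≤10 °C ⇒ hinge +0.126·(-3.4−10) = -1.6884
  sulphur-dioxide contribution → 0.04762 μm/a
  chloride contribution → 0.2473 μm/a
  ⇒ r_corr(copper) = 0.2949 μm/a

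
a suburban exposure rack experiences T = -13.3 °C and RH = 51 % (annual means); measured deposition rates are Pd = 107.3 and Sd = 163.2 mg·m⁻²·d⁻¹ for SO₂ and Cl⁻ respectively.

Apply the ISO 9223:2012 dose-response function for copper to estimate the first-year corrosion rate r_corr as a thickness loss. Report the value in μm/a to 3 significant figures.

r_corr = 0.152 μm/a

copper: f(T) = +0.126·(T−10) [T≤10 °C] = -2.9358
  sulphur-dioxide contribution → 0.01923 μm/a
  chloride contribution → 0.1326 μm/a
  total first-year rate 0.1518 μm/a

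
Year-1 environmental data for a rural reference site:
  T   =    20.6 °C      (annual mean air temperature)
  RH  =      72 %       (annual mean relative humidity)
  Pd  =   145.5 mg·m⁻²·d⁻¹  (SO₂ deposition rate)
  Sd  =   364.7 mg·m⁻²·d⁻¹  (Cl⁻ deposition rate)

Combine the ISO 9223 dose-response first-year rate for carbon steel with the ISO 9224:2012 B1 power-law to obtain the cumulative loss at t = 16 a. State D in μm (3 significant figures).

carbon steel: f(T) = -0.054·(T−10) [T>10 °C] = -0.5724
  SO₂ term: 1.77·145.5^0.52·exp(0.02·72-0.5724) = 56.16
  Cl⁻ term: 0.102·364.7^0.62·exp(0.033·72+0.04·20.6) = 96.99
  r_corr = 56.16 + 96.99 = 153.2 μm/a
ISO 9224: D(t) = r_corr · t^b with b = 0.523 (carbon steel, B1)
  D(16) = 153.2 × 16^0.523 = 153.2 × 4.263 = 653 μm

D(16) = 653 μm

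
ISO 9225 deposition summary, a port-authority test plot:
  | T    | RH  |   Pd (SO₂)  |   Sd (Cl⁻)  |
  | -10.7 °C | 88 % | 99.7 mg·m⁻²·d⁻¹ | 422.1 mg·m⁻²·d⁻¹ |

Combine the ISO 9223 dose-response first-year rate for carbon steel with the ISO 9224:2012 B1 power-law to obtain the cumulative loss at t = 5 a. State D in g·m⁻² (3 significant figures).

carbon steel: f(T) = +0.150·(T−10) [T≤10 °C] = -3.1050
  SO₂ term: 1.77·99.7^0.52·exp(0.02·88-3.1050) = 5.049
  Sd branch = 0.102·Sd^0.62·e^(0.033·RH+0.04·T) = 51.48 μm/a
  r_corr = 5.049 + 51.48 = 56.53 μm/a
Long-term exponent b (ISO 9224 Table 2, B1) = 0.523
  D(5) = 56.53 × 5^0.523 = 56.53 × 2.32 = 131.2 μm
  Mass loss = 131.2 μm × 7.85 g/cm³ = 1030 g·m⁻²

D(5) = 1.03e+03 g·m⁻²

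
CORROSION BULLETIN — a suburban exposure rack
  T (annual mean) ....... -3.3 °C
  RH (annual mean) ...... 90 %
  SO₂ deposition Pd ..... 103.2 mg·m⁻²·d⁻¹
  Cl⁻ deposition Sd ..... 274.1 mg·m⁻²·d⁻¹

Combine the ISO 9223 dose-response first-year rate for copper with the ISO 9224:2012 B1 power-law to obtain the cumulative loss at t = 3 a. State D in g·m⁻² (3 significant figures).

copper: T≤10 °C ⇒ hinge +0.126·(-3.3−10) = -1.6758
  Pd branch = 0.0053·Pd^0.26·e^(0.059·RH+f) = 0.6701 μm/a
  Cl⁻ term: 0.01025·274.1^0.27·exp(0.036·90+0.049·-3.3) = 1.014
  r_corr = 0.6701 + 1.014 = 1.684 μm/a
ISO 9224: D(t) = r_corr · t^b with b = 0.667 (copper, B1)
  D(3) = 1.684 × 3^0.667 = 1.684 × 2.081 = 3.503 μm
  Mass loss = 3.503 μm × 8.96 g/cm³ = 31.39 g·m⁻²

D(3) = 31.4 g·m⁻²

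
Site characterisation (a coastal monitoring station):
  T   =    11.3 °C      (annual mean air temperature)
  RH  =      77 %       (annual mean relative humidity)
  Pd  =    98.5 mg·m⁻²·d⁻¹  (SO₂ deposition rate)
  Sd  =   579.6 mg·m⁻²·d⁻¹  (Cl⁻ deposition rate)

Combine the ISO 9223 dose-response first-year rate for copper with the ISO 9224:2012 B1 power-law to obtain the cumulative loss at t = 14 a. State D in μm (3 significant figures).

D(14) = 17.8 μm

copper: T>10 °C ⇒ hinge -0.080·(11.3−10) = -0.1040
  sulphur-dioxide contribution → 1.48 μm/a
  chloride contribution → 1.589 μm/a
  ⇒ r_corr(copper) = 3.069 μm/a
ISO 9224: D(t) = r_corr · t^b with b = 0.667 (copper, B1)
  D(14) = 3.069 × 14^0.667 = 3.069 × 5.814 = 17.85 μm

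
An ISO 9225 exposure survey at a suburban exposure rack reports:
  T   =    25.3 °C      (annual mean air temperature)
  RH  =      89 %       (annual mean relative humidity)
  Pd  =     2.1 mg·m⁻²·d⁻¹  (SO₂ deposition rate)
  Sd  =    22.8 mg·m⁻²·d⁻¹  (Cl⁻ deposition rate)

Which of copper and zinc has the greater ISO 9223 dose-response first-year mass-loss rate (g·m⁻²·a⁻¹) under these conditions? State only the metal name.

copper

copper: temperature factor f = -0.080·(15.3) = -1.2240
  sulphur-dioxide contribution → 0.3605 μm/a
  chloride contribution → 2.029 μm/a
  ⇒ r_corr(copper) = 2.389 μm/a
  mass loss = 2.389 μm/a × 8.96 g/cm³ = 21.41 g·m⁻²·a⁻¹
zinc: f(T) = -0.071·(T−10) [T>10 °C] = -1.0863
  sulphur-dioxide contribution → 0.3619 μm/a
  chloride contribution → 1.821 μm/a
  ⇒ r_corr(zinc) = 2.183 μm/a
  mass loss = 2.183 μm/a × 7.14 g/cm³ = 15.58 g·m⁻²·a⁻¹
Ordering by g·m⁻²·a⁻¹: copper (21.4) > zinc (15.6)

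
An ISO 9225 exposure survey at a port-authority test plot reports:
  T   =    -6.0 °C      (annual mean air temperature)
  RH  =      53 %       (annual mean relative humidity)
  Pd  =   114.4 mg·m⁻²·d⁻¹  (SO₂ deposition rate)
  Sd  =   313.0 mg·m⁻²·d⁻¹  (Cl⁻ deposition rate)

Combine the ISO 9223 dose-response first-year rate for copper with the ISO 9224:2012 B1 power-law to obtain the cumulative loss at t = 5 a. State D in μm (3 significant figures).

D(5) = 0.872 μm

copper: f(T) = +0.126·(T−10) [T≤10 °C] = -2.0160
  Pd branch = 0.0053·Pd^0.26·e^(0.059·RH+f) = 0.0552 μm/a
  Cl⁻ term: 0.01025·313.0^0.27·exp(0.036·53+0.049·-6.0) = 0.2429
  sum: 0.0552 + 0.2429 → r_corr = 0.2981 μm/a
Power-law: D(5) = r_corr · 5^0.667
  D(5) = 0.2981 × 5^0.667 = 0.2981 × 2.926 = 0.8722 μm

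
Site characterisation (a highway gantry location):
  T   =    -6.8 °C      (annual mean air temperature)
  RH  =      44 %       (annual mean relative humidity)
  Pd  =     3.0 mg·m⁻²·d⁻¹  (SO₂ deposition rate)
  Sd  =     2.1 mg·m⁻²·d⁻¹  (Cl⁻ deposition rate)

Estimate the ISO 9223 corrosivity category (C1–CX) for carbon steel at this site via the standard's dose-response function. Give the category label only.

C1

carbon steel: T≤10 °C ⇒ hinge +0.150·(-6.8−10) = -2.5200
  SO₂ term: 1.77·3.0^0.52·exp(0.02·44-2.5200) = 0.6079
  Cl⁻ term: 0.102·2.1^0.62·exp(0.033·44+0.04·-6.8) = 0.5258
  sum: 0.6079 + 0.5258 → r_corr = 1.134 μm/a
Category bounds: 0…1.3 μm/a bracket r_corr ⇒ C1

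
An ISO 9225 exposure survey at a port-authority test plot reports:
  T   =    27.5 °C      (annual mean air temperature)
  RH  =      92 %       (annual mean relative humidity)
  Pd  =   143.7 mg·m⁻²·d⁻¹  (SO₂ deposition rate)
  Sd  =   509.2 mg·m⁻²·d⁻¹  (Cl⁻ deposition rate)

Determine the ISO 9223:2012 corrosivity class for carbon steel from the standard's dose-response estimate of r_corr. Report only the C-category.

carbon steel: T>10 °C ⇒ hinge -0.054·(27.5−10) = -0.9450
  Pd branch = 1.77·Pd^0.52·e^(0.02·RH+f) = 57.35 μm/a
  Cl⁻ term: 0.102·509.2^0.62·exp(0.033·92+0.04·27.5) = 304.2
  r_corr = 57.35 + 304.2 = 361.5 μm/a
ISO 9223 Table 2 (carbon steel): 200 < 362 ≤ 700 μm/a ⇒ CX

CX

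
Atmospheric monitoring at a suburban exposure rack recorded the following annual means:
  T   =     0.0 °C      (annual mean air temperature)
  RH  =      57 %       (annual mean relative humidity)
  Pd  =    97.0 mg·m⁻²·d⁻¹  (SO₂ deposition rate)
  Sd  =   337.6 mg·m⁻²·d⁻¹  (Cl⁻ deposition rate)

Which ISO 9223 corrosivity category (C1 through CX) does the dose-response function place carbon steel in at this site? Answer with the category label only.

C3

carbon steel: f(T) = +0.150·(T−10) [T≤10 °C] = -1.5000
  sulphur-dioxide contribution → 13.33 μm/a
  chloride contribution → 24.72 μm/a
  ⇒ r_corr(carbon steel) = 38.05 μm/a
ISO 9223 Table 2 (carbon steel): 25 < 38.1 ≤ 50 μm/a ⇒ C3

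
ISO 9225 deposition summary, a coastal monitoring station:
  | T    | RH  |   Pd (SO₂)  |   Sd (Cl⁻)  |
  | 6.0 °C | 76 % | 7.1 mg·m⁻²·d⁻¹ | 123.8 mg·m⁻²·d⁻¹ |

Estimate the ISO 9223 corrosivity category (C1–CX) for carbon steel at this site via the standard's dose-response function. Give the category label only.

carbon steel: temperature factor f = +0.150·(-4.0) = -0.6000
  Pd branch = 1.77·Pd^0.52·e^(0.02·RH+f) = 12.31 μm/a
  Sd branch = 0.102·Sd^0.62·e^(0.033·RH+0.04·T) = 31.59 μm/a
  r_corr = 12.31 + 31.59 = 43.9 μm/a
ISO 9223 Table 2 (carbon steel): 25 < 43.9 ≤ 50 μm/a ⇒ C3

C3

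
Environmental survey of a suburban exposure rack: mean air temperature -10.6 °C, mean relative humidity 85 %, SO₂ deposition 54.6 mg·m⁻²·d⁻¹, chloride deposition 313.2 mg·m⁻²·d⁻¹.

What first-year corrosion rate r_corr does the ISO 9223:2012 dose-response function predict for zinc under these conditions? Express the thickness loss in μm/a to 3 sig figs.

zinc: f(T) = +0.038·(T−10) [T≤10 °C] = -0.7828
  sulphur-dioxide contribution → 1.71 μm/a
  chloride contribution → 0.3713 μm/a
  total first-year rate 2.082 μm/a

r_corr = 2.08 μm/a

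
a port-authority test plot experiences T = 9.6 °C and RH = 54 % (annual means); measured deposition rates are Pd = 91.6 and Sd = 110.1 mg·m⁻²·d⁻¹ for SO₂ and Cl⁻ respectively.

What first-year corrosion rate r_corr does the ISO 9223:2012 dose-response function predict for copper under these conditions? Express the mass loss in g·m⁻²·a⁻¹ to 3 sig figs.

r_corr = 7.19 g·m⁻²·a⁻¹

copper: T≤10 °C ⇒ hinge +0.126·(9.6−10) = -0.0504
  Pd branch = 0.0053·Pd^0.26·e^(0.059·RH+f) = 0.3946 μm/a
  Sd branch = 0.01025·Sd^0.27·e^(0.036·RH+0.049·T) = 0.4079 μm/a
  r_corr = 0.3946 + 0.4079 = 0.8025 μm/a
Convert to mass loss: 0.8025 μm/a × 8.96 g/cm³ = 7.19 g·m⁻²·a⁻¹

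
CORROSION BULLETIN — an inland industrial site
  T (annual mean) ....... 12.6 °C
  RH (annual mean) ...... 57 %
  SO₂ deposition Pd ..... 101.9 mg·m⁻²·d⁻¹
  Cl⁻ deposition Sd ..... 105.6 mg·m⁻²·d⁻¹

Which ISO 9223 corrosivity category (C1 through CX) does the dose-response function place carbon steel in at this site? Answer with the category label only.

C4

carbon steel: f(T) = -0.054·(T−10) [T>10 °C] = -0.1404
  SO₂ term: 1.77·101.9^0.52·exp(0.02·57-0.1404) = 53.25
  Sd branch = 0.102·Sd^0.62·e^(0.033·RH+0.04·T) = 19.91 μm/a
  sum: 53.25 + 19.91 → r_corr = 73.16 μm/a
73.2 μm/a falls in (50, 80] for carbon steel → category C4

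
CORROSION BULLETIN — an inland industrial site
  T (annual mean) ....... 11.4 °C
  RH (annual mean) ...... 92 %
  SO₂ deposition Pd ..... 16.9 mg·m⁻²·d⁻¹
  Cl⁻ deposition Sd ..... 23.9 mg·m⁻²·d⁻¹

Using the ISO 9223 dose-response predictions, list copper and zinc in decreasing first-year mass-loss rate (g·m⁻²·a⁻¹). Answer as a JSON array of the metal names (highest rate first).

copper: temperature factor f = -0.080·(1.4) = -0.1120
  sulphur-dioxide contribution → 2.25 μm/a
  chloride contribution → 1.158 μm/a
  total first-year rate 3.409 μm/a
  mass loss = 3.409 μm/a × 8.96 g/cm³ = 30.54 g·m⁻²·a⁻¹
zinc: temperature factor f = -0.071·(1.4) = -0.0994
  sulphur-dioxide contribution → 2.79 μm/a
  chloride contribution → 0.5878 μm/a
  ⇒ r_corr(zinc) = 3.378 μm/a
  mass loss = 3.378 μm/a × 7.14 g/cm³ = 24.12 g·m⁻²·a⁻¹
Ordering by g·m⁻²·a⁻¹: copper (30.5) > zinc (24.1)

["copper", "zinc"]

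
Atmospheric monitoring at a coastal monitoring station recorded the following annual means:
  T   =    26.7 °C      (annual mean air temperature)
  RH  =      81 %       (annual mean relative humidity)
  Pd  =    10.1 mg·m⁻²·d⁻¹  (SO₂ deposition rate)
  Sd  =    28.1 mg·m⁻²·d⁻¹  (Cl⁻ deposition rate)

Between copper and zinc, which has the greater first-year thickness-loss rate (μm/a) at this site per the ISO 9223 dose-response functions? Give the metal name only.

zinc

copper: f(T) = -0.080·(T−10) [T>10 °C] = -1.3360
  sulphur-dioxide contribution → 0.3025 μm/a
  chloride contribution → 1.724 μm/a
  total first-year rate 2.026 μm/a
zinc: T>10 °C ⇒ hinge -0.071·(26.7−10) = -1.1857
  sulphur-dioxide contribution → 0.4526 μm/a
  chloride contribution → 2.167 μm/a
  ⇒ r_corr(zinc) = 2.62 μm/a
Ordering by μm/a: zinc (2.62) > copper (2.03)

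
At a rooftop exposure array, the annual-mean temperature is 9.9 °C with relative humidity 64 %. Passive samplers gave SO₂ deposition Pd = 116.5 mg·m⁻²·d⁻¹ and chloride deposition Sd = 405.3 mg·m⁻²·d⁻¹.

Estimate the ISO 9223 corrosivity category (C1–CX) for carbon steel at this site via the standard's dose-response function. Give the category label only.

C5

carbon steel: temperature factor f = +0.150·(-0.1) = -0.0150
  SO₂ term: 1.77·116.5^0.52·exp(0.02·64-0.0150) = 74.45
  Sd branch = 0.102·Sd^0.62·e^(0.033·RH+0.04·T) = 51.84 μm/a
  r_corr = 74.45 + 51.84 = 126.3 μm/a
126 μm/a falls in (80, 200] for carbon steel → category C5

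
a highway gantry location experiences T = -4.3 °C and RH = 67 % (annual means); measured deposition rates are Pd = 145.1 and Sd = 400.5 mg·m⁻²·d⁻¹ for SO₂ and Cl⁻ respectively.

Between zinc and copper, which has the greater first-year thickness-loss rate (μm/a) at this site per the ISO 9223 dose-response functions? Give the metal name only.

zinc: temperature factor f = +0.038·(-14.3) = -0.5434
  sulphur-dioxide contribution → 1.46 μm/a
  chloride contribution → 0.6318 μm/a
  ⇒ r_corr(zinc) = 2.091 μm/a
copper: temperature factor f = +0.126·(-14.3) = -1.8018
  sulphur-dioxide contribution → 0.1662 μm/a
  chloride contribution → 0.4671 μm/a
  ⇒ r_corr(copper) = 0.6333 μm/a
Ordering by μm/a: zinc (2.09) > copper (0.633)

zinc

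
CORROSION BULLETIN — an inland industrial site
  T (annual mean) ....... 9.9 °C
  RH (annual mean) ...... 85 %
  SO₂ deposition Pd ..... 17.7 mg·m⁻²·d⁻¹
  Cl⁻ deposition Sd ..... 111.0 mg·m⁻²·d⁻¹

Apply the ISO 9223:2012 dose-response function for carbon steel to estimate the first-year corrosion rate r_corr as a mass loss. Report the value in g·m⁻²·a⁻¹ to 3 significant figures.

r_corr = 698 g·m⁻²·a⁻¹

carbon steel: T≤10 °C ⇒ hinge +0.150·(9.9−10) = -0.0150
  sulphur-dioxide contribution → 42.53 μm/a
  chloride contribution → 46.44 μm/a
  total first-year rate 88.97 μm/a
Convert to mass loss: 88.97 μm/a × 7.85 g/cm³ = 698.4 g·m⁻²·a⁻¹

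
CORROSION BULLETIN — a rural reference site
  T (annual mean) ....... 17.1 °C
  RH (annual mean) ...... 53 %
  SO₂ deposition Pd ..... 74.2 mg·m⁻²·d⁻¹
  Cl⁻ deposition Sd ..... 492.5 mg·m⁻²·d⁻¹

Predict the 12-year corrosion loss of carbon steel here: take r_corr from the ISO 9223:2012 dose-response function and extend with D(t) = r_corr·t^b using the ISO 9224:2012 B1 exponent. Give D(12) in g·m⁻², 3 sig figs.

D(12) = 2.50e+03 g·m⁻²

carbon steel: T>10 °C ⇒ hinge -0.054·(17.1−10) = -0.3834
  SO₂ term: 1.77·74.2^0.52·exp(0.02·53-0.3834) = 32.69
  Sd branch = 0.102·Sd^0.62·e^(0.033·RH+0.04·T) = 54.27 μm/a
  sum: 32.69 + 54.27 → r_corr = 86.96 μm/a
ISO 9224: D(t) = r_corr · t^b with b = 0.523 (carbon steel, B1)
  D(12) = 86.96 × 12^0.523 = 86.96 × 3.668 = 318.9 μm
  Mass loss = 318.9 μm × 7.85 g/cm³ = 2504 g·m⁻²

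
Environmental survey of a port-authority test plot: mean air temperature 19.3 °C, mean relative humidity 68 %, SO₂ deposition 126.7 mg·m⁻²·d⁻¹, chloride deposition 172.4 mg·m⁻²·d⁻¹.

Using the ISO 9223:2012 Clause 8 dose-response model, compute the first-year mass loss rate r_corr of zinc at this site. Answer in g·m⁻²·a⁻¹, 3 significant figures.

zinc: temperature factor f = -0.071·(9.3) = -0.6603
  SO₂ term: 0.0129·126.7^0.44·exp(0.046·68-0.6603) = 1.281
  Sd branch = 0.0175·Sd^0.57·e^(0.008·RH+0.085·T) = 2.928 μm/a
  sum: 1.281 + 2.928 → r_corr = 4.209 μm/a
Convert to mass loss: 4.209 μm/a × 7.14 g/cm³ = 30.05 g·m⁻²·a⁻¹

r_corr = 30.1 g·m⁻²·a⁻¹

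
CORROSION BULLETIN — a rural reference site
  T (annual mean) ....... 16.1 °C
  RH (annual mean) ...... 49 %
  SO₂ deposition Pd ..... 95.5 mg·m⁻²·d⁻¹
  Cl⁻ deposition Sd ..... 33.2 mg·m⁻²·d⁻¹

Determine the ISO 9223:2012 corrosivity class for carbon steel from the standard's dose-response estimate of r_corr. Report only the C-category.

C3

carbon steel: T>10 °C ⇒ hinge -0.054·(16.1−10) = -0.3294
  SO₂ term: 1.77·95.5^0.52·exp(0.02·49-0.3294) = 36.32
  Sd branch = 0.102·Sd^0.62·e^(0.033·RH+0.04·T) = 8.583 μm/a
  sum: 36.32 + 8.583 → r_corr = 44.9 μm/a
Category bounds: 25…50 μm/a bracket r_corr ⇒ C3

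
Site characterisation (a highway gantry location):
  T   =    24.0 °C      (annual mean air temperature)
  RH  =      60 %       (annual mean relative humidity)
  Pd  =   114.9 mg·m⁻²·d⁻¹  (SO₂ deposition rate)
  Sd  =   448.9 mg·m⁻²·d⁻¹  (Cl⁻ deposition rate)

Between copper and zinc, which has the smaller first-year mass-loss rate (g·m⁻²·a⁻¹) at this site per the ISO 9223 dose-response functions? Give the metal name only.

copper: f(T) = -0.080·(T−10) [T>10 °C] = -1.1200
  Pd branch = 0.0053·Pd^0.26·e^(0.059·RH+f) = 0.2046 μm/a
  Sd branch = 0.01025·Sd^0.27·e^(0.036·RH+0.049·T) = 1.498 μm/a
  r_corr = 0.2046 + 1.498 = 1.703 μm/a
  mass loss = 1.703 μm/a × 8.96 g/cm³ = 15.26 g·m⁻²·a⁻¹
zinc: temperature factor f = -0.071·(14.0) = -0.9940
  SO₂ term: 0.0129·114.9^0.44·exp(0.046·60-0.9940) = 0.6083
  Sd branch = 0.0175·Sd^0.57·e^(0.008·RH+0.085·T) = 7.066 μm/a
  r_corr = 0.6083 + 7.066 = 7.674 μm/a
  mass loss = 7.674 μm/a × 7.14 g/cm³ = 54.8 g·m⁻²·a⁻¹
Ordering by g·m⁻²·a⁻¹: zinc (54.8) > copper (15.3)

copper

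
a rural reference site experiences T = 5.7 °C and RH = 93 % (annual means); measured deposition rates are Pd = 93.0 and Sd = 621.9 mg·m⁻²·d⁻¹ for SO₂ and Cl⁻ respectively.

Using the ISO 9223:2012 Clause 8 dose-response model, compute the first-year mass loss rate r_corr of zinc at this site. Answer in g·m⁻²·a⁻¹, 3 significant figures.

zinc: temperature factor f = +0.038·(-4.3) = -0.1634
  SO₂ term: 0.0129·93.0^0.44·exp(0.046·93-0.1634) = 5.803
  Sd branch = 0.0175·Sd^0.57·e^(0.008·RH+0.085·T) = 2.339 μm/a
  sum: 5.803 + 2.339 → r_corr = 8.142 μm/a
Convert to mass loss: 8.142 μm/a × 7.14 g/cm³ = 58.13 g·m⁻²·a⁻¹

r_corr = 58.1 g·m⁻²·a⁻¹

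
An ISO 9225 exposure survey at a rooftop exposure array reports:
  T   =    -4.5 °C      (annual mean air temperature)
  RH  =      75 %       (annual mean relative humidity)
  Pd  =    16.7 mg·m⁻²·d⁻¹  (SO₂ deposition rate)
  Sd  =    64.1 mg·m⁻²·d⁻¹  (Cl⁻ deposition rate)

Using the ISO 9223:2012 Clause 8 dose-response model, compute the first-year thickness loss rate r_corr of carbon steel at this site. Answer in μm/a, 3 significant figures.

r_corr = 17.2 μm/a

carbon steel: f(T) = +0.150·(T−10) [T≤10 °C] = -2.1750
  sulphur-dioxide contribution → 3.896 μm/a
  chloride contribution → 13.35 μm/a
  ⇒ r_corr(carbon steel) = 17.25 μm/a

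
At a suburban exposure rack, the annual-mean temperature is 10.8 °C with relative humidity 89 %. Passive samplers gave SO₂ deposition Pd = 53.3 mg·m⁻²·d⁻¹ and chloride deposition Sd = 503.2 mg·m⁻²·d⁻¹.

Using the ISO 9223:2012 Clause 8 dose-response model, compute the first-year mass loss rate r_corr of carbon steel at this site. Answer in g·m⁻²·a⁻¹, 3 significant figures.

carbon steel: T>10 °C ⇒ hinge -0.054·(10.8−10) = -0.0432
  sulphur-dioxide contribution → 79.46 μm/a
  chloride contribution → 140.2 μm/a
  total first-year rate 219.7 μm/a
Convert to mass loss: 219.7 μm/a × 7.85 g/cm³ = 1725 g·m⁻²·a⁻¹

r_corr = 1.72e+03 g·m⁻²·a⁻¹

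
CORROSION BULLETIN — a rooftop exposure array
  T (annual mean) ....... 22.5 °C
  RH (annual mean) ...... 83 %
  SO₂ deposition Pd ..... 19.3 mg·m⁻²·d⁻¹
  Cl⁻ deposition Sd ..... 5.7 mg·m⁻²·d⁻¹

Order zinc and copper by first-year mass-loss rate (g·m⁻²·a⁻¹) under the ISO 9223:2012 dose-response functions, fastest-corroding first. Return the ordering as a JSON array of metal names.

["copper", "zinc"]

zinc: f(T) = -0.071·(T−10) [T>10 °C] = -0.8875
  Pd branch = 0.0129·Pd^0.44·e^(0.046·RH+f) = 0.8891 μm/a
  Sd branch = 0.0175·Sd^0.57·e^(0.008·RH+0.085·T) = 0.6206 μm/a
  r_corr = 0.8891 + 0.6206 = 1.51 μm/a
  mass loss = 1.51 μm/a × 7.14 g/cm³ = 10.78 g·m⁻²·a⁻¹
copper: T>10 °C ⇒ hinge -0.080·(22.5−10) = -1.0000
  Pd branch = 0.0053·Pd^0.26·e^(0.059·RH+f) = 0.5636 μm/a
  Cl⁻ term: 0.01025·5.7^0.27·exp(0.036·83+0.049·22.5) = 0.9801
  r_corr = 0.5636 + 0.9801 = 1.544 μm/a
  mass loss = 1.544 μm/a × 8.96 g/cm³ = 13.83 g·m⁻²·a⁻¹
Ordering by g·m⁻²·a⁻¹: copper (13.8) > zinc (10.8)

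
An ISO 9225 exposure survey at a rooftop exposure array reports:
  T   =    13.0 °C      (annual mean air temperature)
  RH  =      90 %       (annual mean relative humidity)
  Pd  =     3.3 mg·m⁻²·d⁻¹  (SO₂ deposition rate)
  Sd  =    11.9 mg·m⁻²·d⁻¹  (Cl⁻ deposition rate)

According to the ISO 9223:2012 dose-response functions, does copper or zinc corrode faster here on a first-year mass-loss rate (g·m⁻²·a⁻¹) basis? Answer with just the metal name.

copper: temperature factor f = -0.080·(3.0) = -0.2400
  sulphur-dioxide contribution → 1.151 μm/a
  chloride contribution → 0.9658 μm/a
  ⇒ r_corr(copper) = 2.116 μm/a
  mass loss = 2.116 μm/a × 8.96 g/cm³ = 18.96 g·m⁻²·a⁻¹
zinc: f(T) = -0.071·(T−10) [T>10 °C] = -0.2130
  sulphur-dioxide contribution → 1.107 μm/a
  chloride contribution → 0.4453 μm/a
  total first-year rate 1.552 μm/a
  mass loss = 1.552 μm/a × 7.14 g/cm³ = 11.08 g·m⁻²·a⁻¹
Ordering by g·m⁻²·a⁻¹: copper (19) > zinc (11.1)

copper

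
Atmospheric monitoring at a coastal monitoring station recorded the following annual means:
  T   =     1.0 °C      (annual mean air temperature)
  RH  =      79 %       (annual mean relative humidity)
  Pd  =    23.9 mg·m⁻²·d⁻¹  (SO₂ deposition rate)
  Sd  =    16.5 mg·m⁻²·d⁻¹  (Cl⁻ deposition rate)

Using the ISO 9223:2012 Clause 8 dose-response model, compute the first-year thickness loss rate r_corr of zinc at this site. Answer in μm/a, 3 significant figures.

r_corr = 1.58 μm/a

zinc: temperature factor f = +0.038·(-9.0) = -0.3420
  sulphur-dioxide contribution → 1.402 μm/a
  chloride contribution → 0.1772 μm/a
  total first-year rate 1.579 μm/a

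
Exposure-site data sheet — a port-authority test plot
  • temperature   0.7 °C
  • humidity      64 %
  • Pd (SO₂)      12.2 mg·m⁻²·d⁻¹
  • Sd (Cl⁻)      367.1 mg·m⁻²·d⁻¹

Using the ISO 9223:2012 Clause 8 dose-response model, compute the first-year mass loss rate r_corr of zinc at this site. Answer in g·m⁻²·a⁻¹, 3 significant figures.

r_corr = 10.1 g·m⁻²·a⁻¹

zinc: temperature factor f = +0.038·(-9.3) = -0.3534
  Pd branch = 0.0129·Pd^0.44·e^(0.046·RH+f) = 0.5172 μm/a
  Sd branch = 0.0175·Sd^0.57·e^(0.008·RH+0.085·T) = 0.8978 μm/a
  r_corr = 0.5172 + 0.8978 = 1.415 μm/a
Convert to mass loss: 1.415 μm/a × 7.14 g/cm³ = 10.1 g·m⁻²·a⁻¹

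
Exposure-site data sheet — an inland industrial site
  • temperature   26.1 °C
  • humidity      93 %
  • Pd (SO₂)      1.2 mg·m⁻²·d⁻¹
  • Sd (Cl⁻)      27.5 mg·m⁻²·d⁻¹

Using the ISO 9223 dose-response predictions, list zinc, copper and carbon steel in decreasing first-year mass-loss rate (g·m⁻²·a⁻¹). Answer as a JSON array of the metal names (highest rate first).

zinc: T>10 °C ⇒ hinge -0.071·(26.1−10) = -1.1431
  sulphur-dioxide contribution → 0.3213 μm/a
  chloride contribution → 2.239 μm/a
  ⇒ r_corr(zinc) = 2.56 μm/a
  mass loss = 2.56 μm/a × 7.14 g/cm³ = 18.28 g·m⁻²·a⁻¹
copper: f(T) = -0.080·(T−10) [T>10 °C] = -1.2880
  sulphur-dioxide contribution → 0.3702 μm/a
  chloride contribution → 2.563 μm/a
  total first-year rate 2.933 μm/a
  mass loss = 2.933 μm/a × 8.96 g/cm³ = 26.28 g·m⁻²·a⁻¹
carbon steel: f(T) = -0.054·(T−10) [T>10 °C] = -0.8694
  sulphur-dioxide contribution → 5.24 μm/a
  chloride contribution → 48.67 μm/a
  total first-year rate 53.91 μm/a
  mass loss = 53.91 μm/a × 7.85 g/cm³ = 423.2 g·m⁻²·a⁻¹
Ordering by g·m⁻²·a⁻¹: carbon steel (423) > copper (26.3) > zinc (18.3)

["carbon steel", "copper", "zinc"]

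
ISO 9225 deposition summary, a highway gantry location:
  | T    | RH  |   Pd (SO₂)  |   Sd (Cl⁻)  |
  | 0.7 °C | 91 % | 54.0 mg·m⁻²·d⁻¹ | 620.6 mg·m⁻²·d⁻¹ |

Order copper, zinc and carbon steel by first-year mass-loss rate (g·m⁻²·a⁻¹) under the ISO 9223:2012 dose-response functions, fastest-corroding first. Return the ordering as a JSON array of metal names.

["carbon steel", "zinc", "copper"]

copper: temperature factor f = +0.126·(-9.3) = -1.1718
  SO₂ term: 0.0053·54.0^0.26·exp(0.059·91-1.1718) = 0.9943
  Sd branch = 0.01025·Sd^0.27·e^(0.036·RH+0.049·T) = 1.594 μm/a
  sum: 0.9943 + 1.594 → r_corr = 2.588 μm/a
  mass loss = 2.588 μm/a × 8.96 g/cm³ = 23.19 g·m⁻²·a⁻¹
zinc: f(T) = +0.038·(T−10) [T≤10 °C] = -0.3534
  Pd branch = 0.0129·Pd^0.44·e^(0.046·RH+f) = 3.446 μm/a
  Sd branch = 0.0175·Sd^0.57·e^(0.008·RH+0.085·T) = 1.503 μm/a
  sum: 3.446 + 1.503 → r_corr = 4.949 μm/a
  mass loss = 4.949 μm/a × 7.14 g/cm³ = 35.34 g·m⁻²·a⁻¹
carbon steel: temperature factor f = +0.150·(-9.3) = -1.3950
  Pd branch = 1.77·Pd^0.52·e^(0.02·RH+f) = 21.55 μm/a
  Sd branch = 0.102·Sd^0.62·e^(0.033·RH+0.04·T) = 113.9 μm/a
  r_corr = 21.55 + 113.9 = 135.4 μm/a
  mass loss = 135.4 μm/a × 7.85 g/cm³ = 1063 g·m⁻²·a⁻¹
Ordering by g·m⁻²·a⁻¹: carbon steel (1060) > zinc (35.3) > copper (23.2)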